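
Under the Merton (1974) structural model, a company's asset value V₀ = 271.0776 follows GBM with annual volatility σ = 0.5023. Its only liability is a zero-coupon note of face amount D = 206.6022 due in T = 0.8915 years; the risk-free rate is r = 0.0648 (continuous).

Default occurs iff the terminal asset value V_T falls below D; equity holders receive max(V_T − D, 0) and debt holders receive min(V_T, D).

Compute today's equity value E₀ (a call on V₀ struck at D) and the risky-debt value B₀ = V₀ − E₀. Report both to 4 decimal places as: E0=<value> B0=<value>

Work the structural quantities from V₀ = 271.0776 against face 206.6022:
d₁ = [ln(V₀/D) + (r + σ²/2)T] / (σ√T)
   = [ln(271.0776/206.6022) + (0.0648 + 0.5·0.5023²)·0.8915] / (0.5023·√0.8915)
   = [0.271610 + 0.170234] / 0.474268 = 0.931634
d₂ = d₁ − σ√T = 0.931634 − 0.474268 = 0.457366
N(d₁) = 0.824237,  N(d₂) = 0.676296,  e^(−rT) = 0.943868
E₀ = V₀·N(d₁) − D·e^(−rT)·N(d₂)
   = 271.0776·0.824237 − 206.6022·0.943868·0.676296 = 91.551022
B₀ = V₀ − E₀ = 271.0776 − 91.551022 = 179.526578

E0=91.5510 B0=179.5266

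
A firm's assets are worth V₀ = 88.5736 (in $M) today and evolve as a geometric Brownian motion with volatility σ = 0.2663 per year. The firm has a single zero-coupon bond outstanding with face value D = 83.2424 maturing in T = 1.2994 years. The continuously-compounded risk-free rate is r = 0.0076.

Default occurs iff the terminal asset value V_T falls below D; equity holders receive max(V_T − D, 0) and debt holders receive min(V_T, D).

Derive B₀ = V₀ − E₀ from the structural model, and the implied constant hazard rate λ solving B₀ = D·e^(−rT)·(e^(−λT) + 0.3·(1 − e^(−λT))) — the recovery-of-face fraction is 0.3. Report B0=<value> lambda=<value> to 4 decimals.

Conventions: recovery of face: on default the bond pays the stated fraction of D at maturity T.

Equity is a call on the firm's assets struck at D = 83.2424:
d₁ = [ln(V₀/D) + (r + σ²/2)T] / (σ√T)
   = [ln(88.5736/83.2424) + (0.0076 + 0.5·0.2663²)·1.2994] / (0.2663·√1.2994)
   = [0.062077 + 0.055949] / 0.303559 = 0.388809
d₂ = d₁ − σ√T = 0.388809 − 0.303559 = 0.085251
N(d₁) = 0.651291,  N(d₂) = 0.533969,  e^(−rT) = 0.990173
E₀ = V₀·N(d₁) − D·e^(−rT)·N(d₂)
   = 88.5736·0.651291 − 83.2424·0.990173·0.533969 = 13.675158
B₀ = V₀ − E₀ = 88.5736 − 13.675158 = 74.898442
e^(−λT) = (B₀·e^(rT)/D − 0.3)/(1 − 0.3) = (74.8984·1.009924/83.2424 − 0.3)/0.7 = 0.86956027
λ = −ln(0.86956027)/1.2994 = 0.107563

B0=74.8984 lambda=0.1076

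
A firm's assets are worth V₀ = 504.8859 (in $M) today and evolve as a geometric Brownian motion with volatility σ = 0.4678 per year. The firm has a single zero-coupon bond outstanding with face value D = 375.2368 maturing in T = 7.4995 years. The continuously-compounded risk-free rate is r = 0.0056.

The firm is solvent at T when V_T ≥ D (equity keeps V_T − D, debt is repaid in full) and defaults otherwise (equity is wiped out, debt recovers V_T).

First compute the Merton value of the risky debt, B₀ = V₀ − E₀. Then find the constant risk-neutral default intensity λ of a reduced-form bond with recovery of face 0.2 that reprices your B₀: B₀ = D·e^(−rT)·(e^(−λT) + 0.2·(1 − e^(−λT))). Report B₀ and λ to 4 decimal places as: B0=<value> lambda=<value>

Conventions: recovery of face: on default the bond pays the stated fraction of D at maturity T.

Equity is a call on the firm's assets struck at D = 375.2368:
d₁ = [ln(V₀/D) + (r + σ²/2)T] / (σ√T)
   = [ln(504.8859/375.2368) + (0.0056 + 0.5·0.4678²)·7.4995] / (0.4678·√7.4995)
   = [0.296775 + 0.862581] / 1.281080 = 0.904983
d₂ = d₁ − σ√T = 0.904983 − 1.281080 = -0.376097
N(d₁) = 0.817263,  N(d₂) = 0.353422,  e^(−rT) = 0.958872
E₀ = V₀·N(d₁) − D·e^(−rT)·N(d₂)
   = 504.8859·0.817263 − 375.2368·0.958872·0.353422 = 285.461640
B₀ = V₀ − E₀ = 504.8859 − 285.461640 = 219.424260
e^(−λT) = (B₀·e^(rT)/D − 0.2)/(1 − 0.2) = (219.4243·1.042892/375.2368 − 0.2)/0.8 = 0.51230446
λ = −ln(0.51230446)/7.4995 = 0.089184

B0=219.4243 lambda=0.0892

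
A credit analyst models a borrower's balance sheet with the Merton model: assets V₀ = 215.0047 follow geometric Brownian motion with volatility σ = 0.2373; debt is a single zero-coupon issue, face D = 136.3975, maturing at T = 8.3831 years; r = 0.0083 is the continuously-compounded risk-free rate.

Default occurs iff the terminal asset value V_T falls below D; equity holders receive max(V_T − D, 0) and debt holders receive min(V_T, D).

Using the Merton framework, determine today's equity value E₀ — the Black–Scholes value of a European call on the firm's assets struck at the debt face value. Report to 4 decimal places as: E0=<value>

E0=101.8433

Equity is a call on the firm's assets struck at D = 136.3975:
d₁ = [ln(V₀/D) + (r + σ²/2)T] / (σ√T)
   = [ln(215.0047/136.3975) + (0.0083 + 0.5·0.2373²)·8.3831] / (0.2373·√8.3831)
   = [0.455086 + 0.305611] / 0.687069 = 1.107164
d₂ = d₁ − σ√T = 1.107164 − 0.687069 = 0.420096
N(d₁) = 0.865889,  N(d₂) = 0.662792,  e^(−rT) = 0.932786
E₀ = V₀·N(d₁) − D·e^(−rT)·N(d₂)
   = 215.0047·0.865889 − 136.3975·0.932786·0.662792 = 101.843285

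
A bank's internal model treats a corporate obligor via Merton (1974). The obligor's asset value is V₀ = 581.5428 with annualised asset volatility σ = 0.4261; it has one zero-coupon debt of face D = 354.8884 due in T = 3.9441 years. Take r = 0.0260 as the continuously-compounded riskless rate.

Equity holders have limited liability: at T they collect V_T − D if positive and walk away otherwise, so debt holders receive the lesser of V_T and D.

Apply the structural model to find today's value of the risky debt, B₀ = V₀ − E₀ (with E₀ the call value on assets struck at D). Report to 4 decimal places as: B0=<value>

With assets at 581.5428 and a single debt payment of 354.8884 at 3.9441 years:
d₁ = [ln(V₀/D) + (r + σ²/2)T] / (σ√T)
   = [ln(581.5428/354.8884) + (0.0260 + 0.5·0.4261²)·3.9441] / (0.4261·√3.9441)
   = [0.493881 + 0.460594] / 0.846224 = 1.127923
d₂ = d₁ − σ√T = 1.127923 − 0.846224 = 0.281698
N(d₁) = 0.870324,  N(d₂) = 0.610913,  e^(−rT) = 0.902536
E₀ = V₀·N(d₁) − D·e^(−rT)·N(d₂)
   = 581.5428·0.870324 − 354.8884·0.902536·0.610913 = 310.455434
B₀ = V₀ − E₀ = 581.5428 − 310.455434 = 271.087366

B0=271.0874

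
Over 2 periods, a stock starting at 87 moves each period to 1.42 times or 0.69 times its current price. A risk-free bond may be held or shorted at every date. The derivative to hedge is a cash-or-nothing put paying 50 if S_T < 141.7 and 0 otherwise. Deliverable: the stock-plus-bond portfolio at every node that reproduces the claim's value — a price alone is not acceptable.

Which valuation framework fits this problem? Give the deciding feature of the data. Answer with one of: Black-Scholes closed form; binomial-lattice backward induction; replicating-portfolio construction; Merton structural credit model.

framework: replicating-portfolio construction

Key observation: since the answer must list Δ and B at each node of the 1.42/0.69 lattice on 87, the replicating-portfolio method — solving the two-state system at every node — is the one that applies.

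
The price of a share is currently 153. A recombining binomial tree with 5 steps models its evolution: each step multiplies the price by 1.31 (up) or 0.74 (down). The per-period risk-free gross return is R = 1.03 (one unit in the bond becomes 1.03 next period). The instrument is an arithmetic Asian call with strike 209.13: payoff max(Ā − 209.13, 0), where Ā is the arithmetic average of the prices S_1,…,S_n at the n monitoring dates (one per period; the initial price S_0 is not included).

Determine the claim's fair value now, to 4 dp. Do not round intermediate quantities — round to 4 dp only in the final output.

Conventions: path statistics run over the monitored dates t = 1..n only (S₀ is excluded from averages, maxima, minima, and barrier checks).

price = 12.8337

No-arbitrage gives p* = (R−d)/(u−d) = 0.5088: enumerate every path, weight its payoff by its p*-probability, and discount by R^5.
Enumerate all 2^5 = 32 price paths (U = up ×1.31, D = down ×0.74); each path with k up-moves has probability p*^k·(1−p*)^(5−k).
DDDDD: Ā=67.7665, payoff=0.0000, prob=0.028603
UDDDD: Ā=119.9650, payoff=0.0000, prob=0.029625
DUDDD: Ā=102.5230, payoff=0.0000, prob=0.029625
UUDDD: Ā=181.4934, payoff=0.0000, prob=0.030683
DDUDD: Ā=89.6159, payoff=0.0000, prob=0.029625
UDUDD: Ā=158.6443, payoff=0.0000, prob=0.030683
DUUDD: Ā=141.2023, payoff=0.0000, prob=0.030683
UUUDD: Ā=249.9663, payoff=40.8363, prob=0.031779
DDDUD: Ā=80.0646, payoff=0.0000, prob=0.029625
UDDUD: Ā=141.7361, payoff=0.0000, prob=0.030683
DUDUD: Ā=124.2941, payoff=0.0000, prob=0.030683
UUDUD: Ā=220.0341, payoff=10.9041, prob=0.031779
DDUUD: Ā=111.3870, payoff=0.0000, prob=0.030683
UDUUD: Ā=197.1851, payoff=0.0000, prob=0.031779
DUUUD: Ā=179.7431, payoff=0.0000, prob=0.031779
UUUUD: Ā=318.1938, payoff=109.0638, prob=0.032914
DDDDU: Ā=72.9967, payoff=0.0000, prob=0.029625
UDDDU: Ā=129.2239, payoff=0.0000, prob=0.030683
DUDDU: Ā=111.7819, payoff=0.0000, prob=0.030683
UUDDU: Ā=197.8842, payoff=0.0000, prob=0.031779
DDUDU: Ā=98.8749, payoff=0.0000, prob=0.030683
UDUDU: Ā=175.0352, payoff=0.0000, prob=0.031779
DUUDU: Ā=157.5932, payoff=0.0000, prob=0.031779
UUUDU: Ā=278.9826, payoff=69.8526, prob=0.032914
DDDUU: Ā=89.3236, payoff=0.0000, prob=0.030683
UDDUU: Ā=158.1269, payoff=0.0000, prob=0.031779
DUDUU: Ā=140.6849, payoff=0.0000, prob=0.031779
UUDUU: Ā=249.0504, payoff=39.9204, prob=0.032914
DDUUU: Ā=127.7779, payoff=0.0000, prob=0.031779
UDUUU: Ā=226.2013, payoff=17.0713, prob=0.032914
DUUUU: Ā=208.7593, payoff=0.0000, prob=0.032914
UUUUU: Ā=369.5605, payoff=160.4305, prob=0.034089
Price = Σ prob·payoff / R^5 = 14.877762 / 1.159274 = 12.8337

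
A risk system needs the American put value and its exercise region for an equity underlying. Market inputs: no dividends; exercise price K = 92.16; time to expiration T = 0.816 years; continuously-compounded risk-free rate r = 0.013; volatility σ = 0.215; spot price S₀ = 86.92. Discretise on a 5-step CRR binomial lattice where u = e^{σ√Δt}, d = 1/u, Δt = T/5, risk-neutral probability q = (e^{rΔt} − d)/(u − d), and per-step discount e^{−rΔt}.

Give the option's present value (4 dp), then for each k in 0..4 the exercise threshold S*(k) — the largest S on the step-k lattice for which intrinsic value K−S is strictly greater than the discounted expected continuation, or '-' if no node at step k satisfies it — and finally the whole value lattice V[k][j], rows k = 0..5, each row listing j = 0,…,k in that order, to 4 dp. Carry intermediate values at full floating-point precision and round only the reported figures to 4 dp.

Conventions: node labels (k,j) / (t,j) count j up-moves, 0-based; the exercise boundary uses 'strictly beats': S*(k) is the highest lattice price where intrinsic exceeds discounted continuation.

Δt=0.16320  u=1.09074  d=0.91681  q=0.49051  discount=0.99788
step 5 (expiry): payoffs max(K−S,0) = 35.8592 25.1782 12.4709 0.0000 0.0000 0.0000
step 4: (k=4,j=0): S=61.4095, K−S=30.7505, hold=30.5551 ⇒ V=30.7505 exercise | (k=4,j=1): S=73.0597, K−S=19.1003, hold=18.9050 ⇒ V=19.1003 exercise | (k=4,j=2): S=86.9200, K−S=5.2400, hold=6.3403 ⇒ V=6.3403 continue | (k=4,j=3): S=103.4098, K−S=0.0000, hold=0.0000 ⇒ V=0.0000 continue | (k=4,j=4): S=123.0279, K−S=0.0000, hold=0.0000 ⇒ V=0.0000 continue  boundary S*=73.0597
step 3: (k=3,j=0): S=66.9818, K−S=25.1782, hold=24.9829 ⇒ V=25.1782 exercise | (k=3,j=1): S=79.6891, K−S=12.4709, hold=12.8142 ⇒ V=12.8142 continue | (k=3,j=2): S=94.8071, K−S=0.0000, hold=3.2235 ⇒ V=3.2235 continue | (k=3,j=3): S=112.7931, K−S=0.0000, hold=0.0000 ⇒ V=0.0000 continue  boundary S*=66.9818
step 2: (k=2,j=0): S=73.0597, K−S=19.1003, hold=19.0730 ⇒ V=19.1003 exercise | (k=2,j=1): S=86.9200, K−S=5.2400, hold=8.0927 ⇒ V=8.0927 continue | (k=2,j=2): S=103.4098, K−S=0.0000, hold=1.6389 ⇒ V=1.6389 continue  boundary S*=73.0597
step 1: (k=1,j=0): S=79.6891, K−S=12.4709, hold=13.6719 ⇒ V=13.6719 continue | (k=1,j=1): S=94.8071, K−S=0.0000, hold=4.9166 ⇒ V=4.9166 continue  boundary S*=-
step 0: (k=0,j=0): S=86.9200, K−S=5.2400, hold=9.3574 ⇒ V=9.3574 continue  boundary S*=-

price = 9.3574
boundary = - - 73.0597 66.9818 73.0597
tree:
9.3574
13.6719 4.9166
19.1003 8.0927 1.6389
25.1782 12.8142 3.2235 0.0000
30.7505 19.1003 6.3403 0.0000 0.0000
35.8592 25.1782 12.4709 0.0000 0.0000 0.0000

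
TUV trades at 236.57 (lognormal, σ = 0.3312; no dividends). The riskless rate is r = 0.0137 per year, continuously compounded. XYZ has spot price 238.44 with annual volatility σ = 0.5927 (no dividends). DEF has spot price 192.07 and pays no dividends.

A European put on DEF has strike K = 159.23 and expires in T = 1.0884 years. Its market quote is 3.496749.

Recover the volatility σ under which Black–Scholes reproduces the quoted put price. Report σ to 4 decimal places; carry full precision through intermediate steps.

sigma = 0.2069

At σ = 0.2069 the Black–Scholes value reproduces the quote:
σ√T = 0.2069·√1.0884 = 0.215851
d₁ = (ln(S/K) + (r+σ²/2)T) / (σ√T) = (ln(192.07/159.23) + (0.0137+0.2069²/2)·1.0884) / 0.215851 = (0.187510 + 0.038207) / 0.215851 = 1.045707
d₂ = d₁ − σ√T = 1.045707 − 0.215851 = 0.829855
e^{−rT} = 0.985200
N(−d₁) = 0.147848,  N(−d₂) = 0.203310
V = K·e^{−rT}·N(−d₂) − S·N(−d₁) = 31.893965 − 28.397215 = 3.496749 (matching the quote); vega is positive throughout, so no other σ reproduces this price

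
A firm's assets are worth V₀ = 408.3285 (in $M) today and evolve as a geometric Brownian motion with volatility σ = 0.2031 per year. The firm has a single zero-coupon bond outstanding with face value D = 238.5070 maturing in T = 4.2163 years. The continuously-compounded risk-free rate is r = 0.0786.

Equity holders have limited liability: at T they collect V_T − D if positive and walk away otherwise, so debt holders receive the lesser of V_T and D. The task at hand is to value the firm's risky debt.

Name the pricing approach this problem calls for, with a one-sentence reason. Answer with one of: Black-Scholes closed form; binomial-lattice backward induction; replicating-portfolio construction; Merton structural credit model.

Key observation: the question is about default risk generated by asset-value dynamics against a debt face of 238.5070 — the structural framework prices exactly that.

framework: Merton structural credit model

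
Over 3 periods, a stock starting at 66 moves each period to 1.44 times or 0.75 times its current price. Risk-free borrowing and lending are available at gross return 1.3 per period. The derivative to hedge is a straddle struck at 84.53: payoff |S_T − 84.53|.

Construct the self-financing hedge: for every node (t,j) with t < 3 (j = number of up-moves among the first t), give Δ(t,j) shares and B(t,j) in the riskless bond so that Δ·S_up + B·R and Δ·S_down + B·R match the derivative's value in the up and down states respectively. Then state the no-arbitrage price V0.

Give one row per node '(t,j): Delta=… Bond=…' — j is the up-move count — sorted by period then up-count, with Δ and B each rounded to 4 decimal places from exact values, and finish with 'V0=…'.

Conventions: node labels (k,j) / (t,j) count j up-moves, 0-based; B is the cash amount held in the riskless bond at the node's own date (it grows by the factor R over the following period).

(0,0): Delta=0.7114 Bond=-16.2142
(1,0): Delta=-0.3497 Bond=31.4455
(1,1): Delta=0.8521 Bond=-34.4482
(2,0): Delta=-1.0000 Bond=65.0231
(2,1): Delta=-0.2634 Bond=34.7334
(2,2): Delta=1.0000 Bond=-65.0231
V0=30.7403

Risk-neutral probability p* = (R−d)/(u−d) = (1.3−0.75)/(1.44−0.75) = 0.7971.
Expiry values: V(3,0)=56.6863, V(3,1)=31.0700, V(3,2)=18.1132, V(3,3)=112.5449
Node (2,0) S=37.1250: V=(p*·31.0700+(1−p*)·56.6863)/1.3=27.8981; Δ=(31.0700−56.6863)/(53.4600−27.8438)=-1.0000; B=V−Δ·S=65.0231
Node (2,1) S=71.2800: V=(p*·18.1132+(1−p*)·31.0700)/1.3=15.9555; Δ=(18.1132−31.0700)/(102.6432−53.4600)=-0.2634; B=V−Δ·S=34.7334
Node (2,2) S=136.8576: V=(p*·112.5449+(1−p*)·18.1132)/1.3=71.8345; Δ=(112.5449−18.1132)/(197.0749−102.6432)=1.0000; B=V−Δ·S=-65.0231
Node (1,0) S=49.5000: V=(p*·15.9555+(1−p*)·27.8981)/1.3=14.1374; Δ=(15.9555−27.8981)/(71.2800−37.1250)=-0.3497; B=V−Δ·S=31.4455
Node (1,1) S=95.0400: V=(p*·71.8345+(1−p*)·15.9555)/1.3=46.5360; Δ=(71.8345−15.9555)/(136.8576−71.2800)=0.8521; B=V−Δ·S=-34.4482
Node (0,0) S=66.0000: V=(p*·46.5360+(1−p*)·14.1374)/1.3=30.7403; Δ=(46.5360−14.1374)/(95.0400−49.5000)=0.7114; B=V−Δ·S=-16.2142
Sanity check at the root: Δ(0,0)·S0 + B(0,0) reproduces V0 = 30.7403.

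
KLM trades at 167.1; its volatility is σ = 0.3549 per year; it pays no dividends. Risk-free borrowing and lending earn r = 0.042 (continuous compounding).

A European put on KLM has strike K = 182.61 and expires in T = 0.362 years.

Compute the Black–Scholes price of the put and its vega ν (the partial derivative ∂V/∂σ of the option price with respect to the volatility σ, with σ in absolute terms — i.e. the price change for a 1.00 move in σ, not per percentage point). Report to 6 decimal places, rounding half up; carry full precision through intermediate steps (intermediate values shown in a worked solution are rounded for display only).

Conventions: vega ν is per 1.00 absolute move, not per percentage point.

price = 21.989995
ν = 38.991555

σ√T = 0.3549·√0.362 = 0.213531
d₁ = (ln(S/K) + (r+σ²/2)T) / (σ√T) = (ln(167.1/182.61) + (0.042+0.3549²/2)·0.362) / 0.213531 = (-0.088760 + 0.038002) / 0.213531 = -0.237711
d₂ = d₁ − σ√T = -0.237711 − 0.213531 = -0.451242
e^{−rT} = 0.984911
N(−d₁) = 0.593947,  N(−d₂) = 0.674092
Put price V = K·e^{−rT}·N(−d₂) − S·N(−d₁) = 121.238610 − 99.248615 = 21.989995
φ(d₁) = (1/√(2π))·e^{−d₁²/2} = 0.387829
ν = S·φ(d₁)·√T = 38.991555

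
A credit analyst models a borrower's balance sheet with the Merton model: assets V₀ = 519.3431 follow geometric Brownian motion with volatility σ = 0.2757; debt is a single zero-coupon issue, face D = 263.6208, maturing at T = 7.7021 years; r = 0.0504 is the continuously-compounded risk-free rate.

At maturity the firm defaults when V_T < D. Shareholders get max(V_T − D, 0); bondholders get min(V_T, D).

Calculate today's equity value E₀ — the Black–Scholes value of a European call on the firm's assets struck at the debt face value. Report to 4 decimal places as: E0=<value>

E0=348.7690

Work the structural quantities from V₀ = 519.3431 against face 263.6208:
d₁ = [ln(V₀/D) + (r + σ²/2)T] / (σ√T)
   = [ln(519.3431/263.6208) + (0.0504 + 0.5·0.2757²)·7.7021] / (0.2757·√7.7021)
   = [0.678053 + 0.680906] / 0.765141 = 1.776090
d₂ = d₁ − σ√T = 1.776090 − 0.765141 = 1.010950
N(d₁) = 0.962141,  N(d₂) = 0.843980,  e^(−rT) = 0.678286
E₀ = V₀·N(d₁) − D·e^(−rT)·N(d₂)
   = 519.3431·0.962141 − 263.6208·0.678286·0.843980 = 348.768956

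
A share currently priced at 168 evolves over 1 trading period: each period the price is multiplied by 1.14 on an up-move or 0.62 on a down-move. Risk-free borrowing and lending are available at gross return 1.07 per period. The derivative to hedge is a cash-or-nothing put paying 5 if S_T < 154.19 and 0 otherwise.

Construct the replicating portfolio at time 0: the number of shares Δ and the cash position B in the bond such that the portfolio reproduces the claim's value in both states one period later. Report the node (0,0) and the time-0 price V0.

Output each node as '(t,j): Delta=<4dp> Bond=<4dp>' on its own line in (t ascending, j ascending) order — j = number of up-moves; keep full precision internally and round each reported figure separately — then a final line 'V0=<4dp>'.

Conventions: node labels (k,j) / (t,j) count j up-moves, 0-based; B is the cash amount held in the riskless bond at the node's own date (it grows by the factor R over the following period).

Since d<R<u, set p* = (R−d)/(u−d) = 0.8654; price each node as the discounted p*-expectation of its children.
Terminal payoffs: V(1,0)=5.0000, V(1,1)=0.0000
(0,0): S=168.0000. Δ = (V_up−V_dn)/(S_up−S_dn) = (0.0000−5.0000)/(191.5200−104.1600) = -0.0572. V = [p*·0.0000 + (1−p*)·5.0000]/1.07 = 0.6290. B = V − Δ·S = 10.2444.
Check: Δ(0,0)·S0 + B(0,0) = 0.6290 = V0.

(0,0): Delta=-0.0572 Bond=10.2444
V0=0.6290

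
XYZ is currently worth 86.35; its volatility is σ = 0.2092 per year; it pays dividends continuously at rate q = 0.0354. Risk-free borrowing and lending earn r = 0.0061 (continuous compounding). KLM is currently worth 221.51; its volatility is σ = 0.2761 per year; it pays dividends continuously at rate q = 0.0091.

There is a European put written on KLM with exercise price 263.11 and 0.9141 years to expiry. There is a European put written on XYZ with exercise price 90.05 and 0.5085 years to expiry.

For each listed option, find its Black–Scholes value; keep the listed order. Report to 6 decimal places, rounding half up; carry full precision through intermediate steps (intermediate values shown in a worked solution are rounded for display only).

price(KLM put K=263.11) = 51.558307
price(XYZ put K=90.05) = 8.042584

[KLM put K=263.11]
σ√T = 0.2761·√0.9141 = 0.263975
d₁ = (ln(S/K) + (r−q+σ²/2)T) / (σ√T) = (ln(221.51/263.11) + (0.0061−0.0091+0.2761²/2)·0.9141) / 0.263975 = (-0.172104 + 0.032099) / 0.263975 = -0.530373
d₂ = d₁ − σ√T = -0.530373 − 0.263975 = -0.794348
e^{−rT} = 0.994440
e^{−qT} = 0.991716
N(−d₁) = 0.702073,  N(−d₂) = 0.786504
price = K·e^{−rT}·N(−d₂) − S·e^{−qT}·N(−d₁) = 205.786281 − 154.227974 = 51.558307
[XYZ put K=90.05]
σ√T = 0.2092·√0.5085 = 0.149179
d₁ = (ln(S/K) + (r−q+σ²/2)T) / (σ√T) = (ln(86.35/90.05) + (0.0061−0.0354+0.2092²/2)·0.5085) / 0.149179 = (-0.041956 − 0.003772) / 0.149179 = -0.306533
d₂ = d₁ − σ√T = -0.306533 − 0.149179 = -0.455711
e^{−rT} = 0.996903
e^{−qT} = 0.982160
N(−d₁) = 0.620400,  N(−d₂) = 0.675701
price = K·e^{−rT}·N(−d₂) − S·e^{−qT}·N(−d₁) = 60.658449 − 52.615864 = 8.042584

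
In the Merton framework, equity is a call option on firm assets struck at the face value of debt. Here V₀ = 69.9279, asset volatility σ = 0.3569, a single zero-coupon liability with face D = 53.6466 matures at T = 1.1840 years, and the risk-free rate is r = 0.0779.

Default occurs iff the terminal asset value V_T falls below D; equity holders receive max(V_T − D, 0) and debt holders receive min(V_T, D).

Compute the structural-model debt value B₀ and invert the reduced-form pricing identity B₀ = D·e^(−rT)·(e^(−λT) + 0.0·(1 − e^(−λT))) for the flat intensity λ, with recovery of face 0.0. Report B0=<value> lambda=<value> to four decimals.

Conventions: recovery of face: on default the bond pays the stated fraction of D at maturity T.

Apply the equity-as-call identities (strike 53.6466, horizon 1.1840 years):
d₁ = [ln(V₀/D) + (r + σ²/2)T] / (σ√T)
   = [ln(69.9279/53.6466) + (0.0779 + 0.5·0.3569²)·1.1840] / (0.3569·√1.1840)
   = [0.265047 + 0.167641] / 0.388349 = 1.114172
d₂ = d₁ − σ√T = 1.114172 − 0.388349 = 0.725823
N(d₁) = 0.867397,  N(d₂) = 0.766026,  e^(−rT) = 0.911892
E₀ = V₀·N(d₁) − D·e^(−rT)·N(d₂)
   = 69.9279·0.867397 − 53.6466·0.911892·0.766026 = 23.181333
B₀ = V₀ − E₀ = 69.9279 − 23.181333 = 46.746567
e^(−λT) = (B₀·e^(rT)/D − 0)/(1 − 0) = (46.7466·1.096621/53.6466 − 0)/1 = 0.95557410
λ = −ln(0.95557410)/1.1840 = 0.038381

B0=46.7466 lambda=0.0384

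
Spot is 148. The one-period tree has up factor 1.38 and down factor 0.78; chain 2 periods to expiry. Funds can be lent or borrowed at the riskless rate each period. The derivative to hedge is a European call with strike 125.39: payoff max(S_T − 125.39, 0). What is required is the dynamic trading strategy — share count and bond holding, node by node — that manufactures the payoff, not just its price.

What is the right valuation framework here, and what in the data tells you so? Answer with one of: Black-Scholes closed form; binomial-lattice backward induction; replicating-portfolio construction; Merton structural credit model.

Key observation: the deliverable is the dynamic trading strategy on the 2-step tree (spot 148, moves 1.38 and 0.78), so the valuation must go through the node-by-node replicating-portfolio solve.

framework: replicating-portfolio construction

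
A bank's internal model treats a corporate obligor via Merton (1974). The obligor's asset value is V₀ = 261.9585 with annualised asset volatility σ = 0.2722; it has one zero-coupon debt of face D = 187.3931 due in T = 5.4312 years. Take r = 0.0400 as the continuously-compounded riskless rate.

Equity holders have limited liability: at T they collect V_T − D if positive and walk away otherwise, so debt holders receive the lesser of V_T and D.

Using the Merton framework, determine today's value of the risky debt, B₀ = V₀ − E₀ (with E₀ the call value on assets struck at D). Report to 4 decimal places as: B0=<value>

Apply the equity-as-call identities (strike 187.3931, horizon 5.4312 years):
d₁ = [ln(V₀/D) + (r + σ²/2)T] / (σ√T)
   = [ln(261.9585/187.3931) + (0.0400 + 0.5·0.2722²)·5.4312] / (0.2722·√5.4312)
   = [0.334978 + 0.418455] / 0.634360 = 1.187704
d₂ = d₁ − σ√T = 1.187704 − 0.634360 = 0.553343
N(d₁) = 0.882525,  N(d₂) = 0.709986,  e^(−rT) = 0.804730
E₀ = V₀·N(d₁) − D·e^(−rT)·N(d₂)
   = 261.9585·0.882525 − 187.3931·0.804730·0.709986 = 124.118386
B₀ = V₀ − E₀ = 261.9585 − 124.118386 = 137.840114

B0=137.8401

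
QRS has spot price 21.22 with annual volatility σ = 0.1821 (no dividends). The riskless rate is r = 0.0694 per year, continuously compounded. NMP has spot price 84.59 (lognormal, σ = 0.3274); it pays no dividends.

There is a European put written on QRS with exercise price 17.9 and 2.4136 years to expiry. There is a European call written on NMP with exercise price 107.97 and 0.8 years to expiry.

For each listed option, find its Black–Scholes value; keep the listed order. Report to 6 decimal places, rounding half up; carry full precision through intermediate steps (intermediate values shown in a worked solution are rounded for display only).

[QRS put K=17.9]
σ√T = 0.1821·√2.4136 = 0.282906
d₁ = (ln(S/K) + (r+σ²/2)T) / (σ√T) = (ln(21.22/17.9) + (0.0694+0.1821²/2)·2.4136) / 0.282906 = (0.170143 + 0.207522) / 0.282906 = 1.334948
d₂ = d₁ − σ√T = 1.334948 − 0.282906 = 1.052042
e^{−rT} = 0.845773
N(−d₁) = 0.090947,  N(−d₂) = 0.146390
price = K·e^{−rT}·N(−d₂) − S·N(−d₁) = 2.216251 − 1.929888 = 0.286363
[NMP call K=107.97]
σ√T = 0.3274·√0.8 = 0.292835
d₁ = (ln(S/K) + (r+σ²/2)T) / (σ√T) = (ln(84.59/107.97) + (0.0694+0.3274²/2)·0.8) / 0.292835 = (-0.244037 + 0.098396) / 0.292835 = -0.497348
d₂ = d₁ − σ√T = -0.497348 − 0.292835 = -0.790183
e^{−rT} = 0.945993
N(d₁) = 0.309472,  N(d₂) = 0.214710
price = S·N(d₁) − K·e^{−rT}·N(d₂) = 26.178231 − 21.930279 = 4.247952

price(QRS put K=17.9) = 0.286363
price(NMP call K=107.97) = 4.247952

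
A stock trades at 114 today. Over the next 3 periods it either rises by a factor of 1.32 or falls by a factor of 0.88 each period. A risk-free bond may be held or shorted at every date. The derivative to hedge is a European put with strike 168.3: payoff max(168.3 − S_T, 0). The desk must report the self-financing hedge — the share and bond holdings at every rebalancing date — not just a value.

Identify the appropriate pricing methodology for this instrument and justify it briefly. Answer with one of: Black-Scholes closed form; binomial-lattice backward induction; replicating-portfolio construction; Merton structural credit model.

Key observation: since the answer must list Δ and B at each node of the 1.32/0.88 lattice on 114, the replicating-portfolio method — solving the two-state system at every node — is the one that applies.

framework: replicating-portfolio construction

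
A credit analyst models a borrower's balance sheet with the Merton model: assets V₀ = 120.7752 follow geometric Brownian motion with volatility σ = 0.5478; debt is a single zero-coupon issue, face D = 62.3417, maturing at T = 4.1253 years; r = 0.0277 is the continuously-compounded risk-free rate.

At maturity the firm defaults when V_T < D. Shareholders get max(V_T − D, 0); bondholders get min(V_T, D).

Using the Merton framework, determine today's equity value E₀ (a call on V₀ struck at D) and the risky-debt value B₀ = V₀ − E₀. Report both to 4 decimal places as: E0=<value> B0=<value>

Work the structural quantities from V₀ = 120.7752 against face 62.3417:
d₁ = [ln(V₀/D) + (r + σ²/2)T] / (σ√T)
   = [ln(120.7752/62.3417) + (0.0277 + 0.5·0.5478²)·4.1253] / (0.5478·√4.1253)
   = [0.661300 + 0.733241] / 1.112628 = 1.253377
d₂ = d₁ − σ√T = 1.253377 − 1.112628 = 0.140749
N(d₁) = 0.894966,  N(d₂) = 0.555966,  e^(−rT) = 0.892016
E₀ = V₀·N(d₁) − D·e^(−rT)·N(d₂)
   = 120.7752·0.894966 − 62.3417·0.892016·0.555966 = 77.172494
B₀ = V₀ − E₀ = 120.7752 − 77.172494 = 43.602706

E0=77.1725 B0=43.6027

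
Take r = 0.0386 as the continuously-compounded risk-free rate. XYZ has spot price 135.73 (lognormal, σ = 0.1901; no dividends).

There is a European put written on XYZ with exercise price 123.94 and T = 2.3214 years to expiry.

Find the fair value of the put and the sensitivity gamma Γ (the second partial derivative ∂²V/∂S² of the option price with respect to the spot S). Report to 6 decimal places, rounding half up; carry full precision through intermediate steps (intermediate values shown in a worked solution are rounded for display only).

σ√T = 0.1901·√2.3214 = 0.289639
d₁ = (ln(S/K) + (r+σ²/2)T) / (σ√T) = (ln(135.73/123.94) + (0.0386+0.1901²/2)·2.3214) / 0.289639 = (0.090870 + 0.131551) / 0.289639 = 0.767926
d₂ = d₁ − σ√T = 0.767926 − 0.289639 = 0.478287
e^{−rT} = 0.914291
N(−d₁) = 0.221265,  N(−d₂) = 0.316223
Put price V = K·e^{−rT}·N(−d₂) − S·N(−d₁) = 35.833508 − 30.032360 = 5.801148
φ(d₁) = (1/√(2π))·e^{−d₁²/2} = 0.297068
Γ = φ(d₁) / (S·σ·√T) = 0.007557

price = 5.801148
Γ = 0.007557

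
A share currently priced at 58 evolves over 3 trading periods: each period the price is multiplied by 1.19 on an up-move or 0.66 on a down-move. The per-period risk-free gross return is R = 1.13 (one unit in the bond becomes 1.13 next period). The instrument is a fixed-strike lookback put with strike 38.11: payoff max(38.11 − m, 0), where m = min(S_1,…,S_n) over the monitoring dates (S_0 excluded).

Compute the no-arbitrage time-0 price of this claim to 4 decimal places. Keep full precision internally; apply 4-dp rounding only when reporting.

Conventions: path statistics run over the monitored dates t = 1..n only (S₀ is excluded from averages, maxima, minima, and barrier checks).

Under the martingale measure an up-move has probability p* = 0.8868; value the claim as the probability-weighted average of per-path payoffs, discounted 3 periods at R = 1.13.
Enumerate all 2^3 = 8 price paths (U = up ×1.19, D = down ×0.66); each path with k up-moves has probability p*^k·(1−p*)^(3−k).
DDD: m=16.6748, payoff=21.4352, prob=0.001451
UDD: m=30.0651, payoff=8.0449, prob=0.011365
DUD: m=30.0651, payoff=8.0449, prob=0.011365
UUD: m=54.2083, payoff=0.0000, prob=0.089027
DDU: m=25.2648, payoff=12.8452, prob=0.011365
UDU: m=45.5532, payoff=0.0000, prob=0.089027
DUU: m=38.2800, payoff=0.0000, prob=0.089027
UUU: m=69.0200, payoff=0.0000, prob=0.697374
Price = Σ prob·payoff / R^3 = 0.359948 / 1.442897 = 0.2495

price = 0.2495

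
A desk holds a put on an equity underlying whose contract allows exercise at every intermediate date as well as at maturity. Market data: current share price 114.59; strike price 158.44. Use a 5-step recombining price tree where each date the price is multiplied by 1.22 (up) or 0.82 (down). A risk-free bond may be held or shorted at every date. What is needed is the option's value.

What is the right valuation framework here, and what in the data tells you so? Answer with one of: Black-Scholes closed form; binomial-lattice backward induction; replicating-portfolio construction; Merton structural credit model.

framework: binomial-lattice backward induction

Key observation: with exercise allowed before expiry on a discrete up/down model (5 steps from spot 114.59), the strike-158.44 put's value must be rolled back through the tree testing early exercise at each node.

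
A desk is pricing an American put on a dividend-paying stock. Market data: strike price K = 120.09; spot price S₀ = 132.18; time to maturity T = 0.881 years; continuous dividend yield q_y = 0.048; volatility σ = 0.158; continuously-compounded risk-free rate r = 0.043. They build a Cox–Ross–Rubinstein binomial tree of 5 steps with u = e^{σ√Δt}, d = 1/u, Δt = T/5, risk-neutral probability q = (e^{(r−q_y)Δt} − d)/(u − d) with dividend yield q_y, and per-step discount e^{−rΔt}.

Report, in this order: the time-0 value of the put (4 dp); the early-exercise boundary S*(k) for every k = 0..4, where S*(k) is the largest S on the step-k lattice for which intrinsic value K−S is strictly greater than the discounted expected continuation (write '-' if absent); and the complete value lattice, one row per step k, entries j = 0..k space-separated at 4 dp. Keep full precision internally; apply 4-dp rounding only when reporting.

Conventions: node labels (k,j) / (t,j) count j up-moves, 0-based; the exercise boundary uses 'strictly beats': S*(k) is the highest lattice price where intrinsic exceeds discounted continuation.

price = 2.9782
boundary = - - - - 101.3799
tree:
2.9782
4.9566 0.8548
8.0452 1.6463 0.0000
12.6045 3.1704 0.0000 0.0000
18.7101 6.1056 0.0000 0.0000 0.0000
25.2157 11.7583 0.0000 0.0000 0.0000 0.0000

Δt=0.17620  u=1.06857  d=0.93583  q=0.47679  discount=0.99245
step 5 (expiry): payoffs max(K−S,0) = 25.2157 11.7583 0.0000 0.0000 0.0000 0.0000
step 4: (k=4,j=0): S=101.3799, K−S=18.7101, hold=18.6574 ⇒ V=18.7101 exercise | (k=4,j=1): S=115.7601, K−S=4.3299, hold=6.1056 ⇒ V=6.1056 continue | (k=4,j=2): S=132.1800, K−S=0.0000, hold=0.0000 ⇒ V=0.0000 continue | (k=4,j=3): S=150.9290, K−S=0.0000, hold=0.0000 ⇒ V=0.0000 continue | (k=4,j=4): S=172.3374, K−S=0.0000, hold=0.0000 ⇒ V=0.0000 continue  boundary S*=101.3799
step 3: (k=3,j=0): S=108.3317, K−S=11.7583, hold=12.6045 ⇒ V=12.6045 continue | (k=3,j=1): S=123.6979, K−S=0.0000, hold=3.1704 ⇒ V=3.1704 continue | (k=3,j=2): S=141.2437, K−S=0.0000, hold=0.0000 ⇒ V=0.0000 continue | (k=3,j=3): S=161.2783, K−S=0.0000, hold=0.0000 ⇒ V=0.0000 continue  boundary S*=-
step 2: (k=2,j=0): S=115.7601, K−S=4.3299, hold=8.0452 ⇒ V=8.0452 continue | (k=2,j=1): S=132.1800, K−S=0.0000, hold=1.6463 ⇒ V=1.6463 continue | (k=2,j=2): S=150.9290, K−S=0.0000, hold=0.0000 ⇒ V=0.0000 continue  boundary S*=-
step 1: (k=1,j=0): S=123.6979, K−S=0.0000, hold=4.9566 ⇒ V=4.9566 continue | (k=1,j=1): S=141.2437, K−S=0.0000, hold=0.8548 ⇒ V=0.8548 continue  boundary S*=-
step 0: (k=0,j=0): S=132.1800, K−S=0.0000, hold=2.9782 ⇒ V=2.9782 continue  boundary S*=-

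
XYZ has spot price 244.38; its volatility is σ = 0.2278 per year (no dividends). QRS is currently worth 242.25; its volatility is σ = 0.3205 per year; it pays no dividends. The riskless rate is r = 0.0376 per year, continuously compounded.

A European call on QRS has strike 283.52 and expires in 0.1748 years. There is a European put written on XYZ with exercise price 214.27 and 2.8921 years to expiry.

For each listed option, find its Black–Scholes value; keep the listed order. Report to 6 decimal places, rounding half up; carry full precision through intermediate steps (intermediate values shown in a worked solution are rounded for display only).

[QRS call K=283.52]
σ√T = 0.3205·√0.1748 = 0.133998
d₁ = (ln(S/K) + (r+σ²/2)T) / (σ√T) = (ln(242.25/283.52) + (0.0376+0.3205²/2)·0.1748) / 0.133998 = (-0.157312 + 0.015550) / 0.133998 = -1.057942
d₂ = d₁ − σ√T = -1.057942 − 0.133998 = -1.191940
e^{−rT} = 0.993449
N(d₁) = 0.145041,  N(d₂) = 0.116642
price = S·N(d₁) − K·e^{−rT}·N(d₂) = 35.136196 − 32.853827 = 2.282369
[XYZ put K=214.27]
σ√T = 0.2278·√2.8921 = 0.387401
d₁ = (ln(S/K) + (r+σ²/2)T) / (σ√T) = (ln(244.38/214.27) + (0.0376+0.2278²/2)·2.8921) / 0.387401 = (0.131487 + 0.183783) / 0.387401 = 0.813809
d₂ = d₁ − σ√T = 0.813809 − 0.387401 = 0.426408
e^{−rT} = 0.896961
N(−d₁) = 0.207877,  N(−d₂) = 0.334905
price = K·e^{−rT}·N(−d₂) − S·N(−d₁) = 64.366046 − 50.801039 = 13.565007

price(QRS call K=283.52) = 2.282369
price(XYZ put K=214.27) = 13.565007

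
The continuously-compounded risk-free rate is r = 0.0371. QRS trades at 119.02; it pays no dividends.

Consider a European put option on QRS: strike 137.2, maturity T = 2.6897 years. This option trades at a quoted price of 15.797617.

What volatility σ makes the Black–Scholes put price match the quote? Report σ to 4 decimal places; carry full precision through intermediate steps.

sigma = 0.1647

At σ = 0.1647 the Black–Scholes value reproduces the quote:
σ√T = 0.1647·√2.6897 = 0.270113
d₁ = (ln(S/K) + (r+σ²/2)T) / (σ√T) = (ln(119.02/137.2) + (0.0371+0.1647²/2)·2.6897) / 0.270113 = (-0.142148 + 0.136268) / 0.270113 = -0.021768
d₂ = d₁ − σ√T = -0.021768 − 0.270113 = -0.291881
e^{−rT} = 0.905029
N(−d₁) = 0.508683,  N(−d₂) = 0.614811
V = K·e^{−rT}·N(−d₂) − S·N(−d₁) = 76.341119 − 60.543501 = 15.797617 (the quoted price), and the Black–Scholes price is strictly increasing in σ, so σ is unique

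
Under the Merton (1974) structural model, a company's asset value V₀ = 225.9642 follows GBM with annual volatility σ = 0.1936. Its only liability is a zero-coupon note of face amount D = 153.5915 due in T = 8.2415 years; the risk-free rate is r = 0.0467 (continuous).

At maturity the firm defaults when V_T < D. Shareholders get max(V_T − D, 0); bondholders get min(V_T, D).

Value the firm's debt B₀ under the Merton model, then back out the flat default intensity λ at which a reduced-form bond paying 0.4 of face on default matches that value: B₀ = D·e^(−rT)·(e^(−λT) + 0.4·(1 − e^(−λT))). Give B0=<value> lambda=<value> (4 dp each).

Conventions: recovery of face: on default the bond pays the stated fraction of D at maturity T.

Apply the equity-as-call identities (strike 153.5915, horizon 8.2415 years):
d₁ = [ln(V₀/D) + (r + σ²/2)T] / (σ√T)
   = [ln(225.9642/153.5915) + (0.0467 + 0.5·0.1936²)·8.2415] / (0.1936·√8.2415)
   = [0.386080 + 0.539328] / 0.555787 = 1.665040
d₂ = d₁ − σ√T = 1.665040 − 0.555787 = 1.109253
N(d₁) = 0.952048,  N(d₂) = 0.866339,  e^(−rT) = 0.680534
E₀ = V₀·N(d₁) − D·e^(−rT)·N(d₂)
   = 225.9642·0.952048 − 153.5915·0.680534·0.866339 = 124.575257
B₀ = V₀ − E₀ = 225.9642 − 124.575257 = 101.388943
e^(−λT) = (B₀·e^(rT)/D − 0.4)/(1 − 0.4) = (101.3889·1.469435/153.5915 − 0.4)/0.6 = 0.95000710
λ = −ln(0.95000710)/8.2415 = 0.006223

B0=101.3889 lambda=0.0062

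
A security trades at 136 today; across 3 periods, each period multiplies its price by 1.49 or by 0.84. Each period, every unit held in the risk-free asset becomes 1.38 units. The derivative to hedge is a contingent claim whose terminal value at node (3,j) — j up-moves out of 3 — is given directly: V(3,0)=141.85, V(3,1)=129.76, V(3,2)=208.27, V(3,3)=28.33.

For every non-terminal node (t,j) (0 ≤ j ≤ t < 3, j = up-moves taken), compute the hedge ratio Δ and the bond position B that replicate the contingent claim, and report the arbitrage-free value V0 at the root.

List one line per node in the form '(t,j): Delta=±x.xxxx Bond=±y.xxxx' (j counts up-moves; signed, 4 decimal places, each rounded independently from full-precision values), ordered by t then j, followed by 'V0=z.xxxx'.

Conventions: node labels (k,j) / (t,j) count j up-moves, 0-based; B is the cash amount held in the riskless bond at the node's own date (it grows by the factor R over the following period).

Under the risk-neutral measure, an up-move has probability p* = (R−d)/(u−d) = 0.8308 and values discount at R = 1.38.
Payoffs at expiry: V(3,0)=141.8500, V(3,1)=129.7600, V(3,2)=208.2700, V(3,3)=28.3300
(2,0): S=95.9616. Δ = (V_up−V_dn)/(S_up−S_dn) = (129.7600−141.8500)/(142.9828−80.6077) = -0.1938. V = [p*·129.7600 + (1−p*)·141.8500]/1.38 = 95.5116. B = V − Δ·S = 114.1116.
(2,1): S=170.2176. Δ = (V_up−V_dn)/(S_up−S_dn) = (208.2700−129.7600)/(253.6242−142.9828) = 0.7096. V = [p*·208.2700 + (1−p*)·129.7600]/1.38 = 141.2925. B = V − Δ·S = 20.5079.
(2,2): S=301.9336. Δ = (V_up−V_dn)/(S_up−S_dn) = (28.3300−208.2700)/(449.8811−253.6242) = -0.9169. V = [p*·28.3300 + (1−p*)·208.2700]/1.38 = 42.5952. B = V − Δ·S = 319.4260.
(1,0): S=114.2400. Δ = (V_up−V_dn)/(S_up−S_dn) = (141.2925−95.5116)/(170.2176−95.9616) = 0.6165. V = [p*·141.2925 + (1−p*)·95.5116]/1.38 = 96.7717. B = V − Δ·S = 26.3395.
(1,1): S=202.6400. Δ = (V_up−V_dn)/(S_up−S_dn) = (42.5952−141.2925)/(301.9336−170.2176) = -0.7493. V = [p*·42.5952 + (1−p*)·141.2925]/1.38 = 42.9694. B = V − Δ·S = 194.8115.
(0,0): S=136.0000. Δ = (V_up−V_dn)/(S_up−S_dn) = (42.9694−96.7717)/(202.6400−114.2400) = -0.6086. V = [p*·42.9694 + (1−p*)·96.7717]/1.38 = 37.7351. B = V − Δ·S = 120.5079.
Check: Δ(0,0)·S0 + B(0,0) = 37.7351 = V0.

(0,0): Delta=-0.6086 Bond=120.5079
(1,0): Delta=0.6165 Bond=26.3395
(1,1): Delta=-0.7493 Bond=194.8115
(2,0): Delta=-0.1938 Bond=114.1116
(2,1): Delta=0.7096 Bond=20.5079
(2,2): Delta=-0.9169 Bond=319.4260
V0=37.7351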